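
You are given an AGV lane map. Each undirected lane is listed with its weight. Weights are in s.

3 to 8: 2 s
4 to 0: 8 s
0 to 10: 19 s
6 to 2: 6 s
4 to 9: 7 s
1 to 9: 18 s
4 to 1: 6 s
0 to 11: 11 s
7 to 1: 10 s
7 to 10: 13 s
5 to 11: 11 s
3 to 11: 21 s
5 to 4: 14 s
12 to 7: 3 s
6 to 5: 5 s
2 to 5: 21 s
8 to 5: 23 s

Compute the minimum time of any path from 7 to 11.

Candidate routes:
7–1–4–0–11: 10+6+8+11 = 35
7–10–0–11: 13+19+11 = 43
7–1–4–5–11: 10+6+14+11 = 41
Cheapest is 7–1–4–0–11 at 35 s.

35 s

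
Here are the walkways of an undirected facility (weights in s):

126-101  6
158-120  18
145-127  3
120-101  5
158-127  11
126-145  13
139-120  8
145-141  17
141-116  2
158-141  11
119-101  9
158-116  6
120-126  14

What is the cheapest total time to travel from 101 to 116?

Shortest distances from 101:
101: 0
120: 5  (via 101)
126: 6  (via 101)
119: 9  (via 101)
139: 13  (via 120)
145: 19  (via 126)
127: 22  (via 145)
158: 23  (via 120)
116: 29  (via 158)
Shortest route: 101 → 120 → 158 → 116 = 29 s.

29 s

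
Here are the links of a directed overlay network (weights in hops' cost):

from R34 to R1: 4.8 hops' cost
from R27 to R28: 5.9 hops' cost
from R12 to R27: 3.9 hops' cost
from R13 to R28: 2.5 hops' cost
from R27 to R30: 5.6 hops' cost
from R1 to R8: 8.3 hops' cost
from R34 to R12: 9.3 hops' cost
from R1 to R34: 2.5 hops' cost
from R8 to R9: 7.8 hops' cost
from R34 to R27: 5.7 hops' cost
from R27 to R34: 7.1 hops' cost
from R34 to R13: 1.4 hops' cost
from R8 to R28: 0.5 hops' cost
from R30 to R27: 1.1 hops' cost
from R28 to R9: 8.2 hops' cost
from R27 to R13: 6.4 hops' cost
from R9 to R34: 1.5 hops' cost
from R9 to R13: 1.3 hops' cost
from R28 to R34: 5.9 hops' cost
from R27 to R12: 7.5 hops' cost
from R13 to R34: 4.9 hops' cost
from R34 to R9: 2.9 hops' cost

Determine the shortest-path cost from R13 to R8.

18 hops' cost

Compare a few routes:
R13 → R34 → R1 → R8: 4.9+4.8+8.3 = 18
R13 → R28 → R9 → R34 → R1 → R8: 2.5+8.2+1.5+4.8+8.3 = 25.3
R13 → R28 → R34 → R1 → R8: 2.5+5.9+4.8+8.3 = 21.5
Cheapest is R13 → R34 → R1 → R8 at 18 hops' cost.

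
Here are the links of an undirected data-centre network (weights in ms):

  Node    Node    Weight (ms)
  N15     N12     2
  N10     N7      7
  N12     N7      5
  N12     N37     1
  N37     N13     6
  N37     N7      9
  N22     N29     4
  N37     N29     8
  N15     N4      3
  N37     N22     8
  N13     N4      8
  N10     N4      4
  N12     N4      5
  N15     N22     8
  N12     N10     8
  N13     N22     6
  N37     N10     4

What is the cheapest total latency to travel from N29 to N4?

14 ms

Shortest distances from N29:
N29: 0
N22: 4  (via N29)
N37: 8  (via N29)
N12: 9  (via N37)
N13: 10  (via N22)
N15: 11  (via N12)
N10: 12  (via N37)
N4: 14  (via N12)
Shortest route: N29–N37–N12–N4 = 14 ms.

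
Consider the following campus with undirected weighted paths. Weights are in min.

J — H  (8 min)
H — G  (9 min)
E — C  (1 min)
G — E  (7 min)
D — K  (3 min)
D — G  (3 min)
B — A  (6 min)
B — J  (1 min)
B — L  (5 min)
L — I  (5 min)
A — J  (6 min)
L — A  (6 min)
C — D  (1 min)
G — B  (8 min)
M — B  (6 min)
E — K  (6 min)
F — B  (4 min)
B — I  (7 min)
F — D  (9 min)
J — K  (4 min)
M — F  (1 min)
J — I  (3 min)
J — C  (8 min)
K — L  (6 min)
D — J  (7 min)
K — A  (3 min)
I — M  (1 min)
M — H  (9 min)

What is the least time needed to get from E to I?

12 min

Running Dijkstra from E:
E: 0
C: 1  (via E)
D: 2  (via C)
G: 5  (via D)
K: 5  (via D)
A: 8  (via K)
J: 9  (via C)
B: 10  (via J)
F: 11  (via D)
L: 11  (via K)
I: 12  (via J)
Shortest route: E–C–J–I = 12 min.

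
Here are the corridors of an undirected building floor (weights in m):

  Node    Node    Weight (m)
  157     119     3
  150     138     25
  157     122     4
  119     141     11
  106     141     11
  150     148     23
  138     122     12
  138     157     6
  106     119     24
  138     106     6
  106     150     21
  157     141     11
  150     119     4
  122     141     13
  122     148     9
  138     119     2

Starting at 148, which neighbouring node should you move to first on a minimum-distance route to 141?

Enumerating some paths:
148 - 122 - 157 - 141: 9+4+11 = 24
148 - 122 - 141: 9+13 = 22
The minimum is 22 m via 148 - 122 - 141.
So from 148 the first move is to 122.

122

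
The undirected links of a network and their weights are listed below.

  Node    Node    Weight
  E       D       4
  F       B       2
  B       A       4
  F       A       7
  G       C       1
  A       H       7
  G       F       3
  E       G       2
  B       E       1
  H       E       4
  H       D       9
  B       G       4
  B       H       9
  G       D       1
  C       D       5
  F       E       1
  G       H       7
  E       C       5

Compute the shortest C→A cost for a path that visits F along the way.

10

Best C to F: C → G → F costing 4
Shortest F→A: F → B → A = 6
Total via F: 4 + 6 = 10.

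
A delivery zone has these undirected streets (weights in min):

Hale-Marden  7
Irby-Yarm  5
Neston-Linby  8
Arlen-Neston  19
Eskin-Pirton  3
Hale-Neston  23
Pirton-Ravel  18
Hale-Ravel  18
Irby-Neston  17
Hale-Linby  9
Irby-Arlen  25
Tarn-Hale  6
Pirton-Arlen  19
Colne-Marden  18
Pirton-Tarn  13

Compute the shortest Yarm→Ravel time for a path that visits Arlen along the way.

Shortest Yarm→Arlen: Yarm → Irby → Arlen = 30
Best Arlen to Ravel: Arlen → Pirton → Ravel costing 37
Total via Arlen: 30 + 37 = 67 min.

67 min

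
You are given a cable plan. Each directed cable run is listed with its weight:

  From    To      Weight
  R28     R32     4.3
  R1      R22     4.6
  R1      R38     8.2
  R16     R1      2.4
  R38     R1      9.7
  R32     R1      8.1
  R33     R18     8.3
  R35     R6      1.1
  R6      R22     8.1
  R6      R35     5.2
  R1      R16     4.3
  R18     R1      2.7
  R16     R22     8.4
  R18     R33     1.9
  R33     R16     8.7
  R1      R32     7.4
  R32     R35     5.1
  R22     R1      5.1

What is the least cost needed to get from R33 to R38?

Shortest distances from R33:
R33: 0
R18: 8.3  (via R33)
R16: 8.7  (via R33)
R1: 11  (via R18)
R22: 15.6  (via R1)
R32: 18.4  (via R1)
R38: 19.2  (via R1)
Shortest route: R33–R18–R1–R38 = 19.2.

19.2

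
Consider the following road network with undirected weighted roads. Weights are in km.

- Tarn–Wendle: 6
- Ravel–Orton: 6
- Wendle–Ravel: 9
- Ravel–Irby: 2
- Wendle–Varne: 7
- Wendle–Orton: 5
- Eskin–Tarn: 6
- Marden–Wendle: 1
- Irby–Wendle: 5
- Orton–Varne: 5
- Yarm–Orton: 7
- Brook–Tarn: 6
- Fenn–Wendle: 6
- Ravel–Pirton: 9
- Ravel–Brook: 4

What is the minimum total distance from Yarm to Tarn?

Running Dijkstra from Yarm:
Yarm: 0
Orton: 7  (via Yarm)
Varne: 12  (via Orton)
Wendle: 12  (via Orton)
Marden: 13  (via Wendle)
Ravel: 13  (via Orton)
Irby: 15  (via Ravel)
Brook: 17  (via Ravel)
Tarn: 18  (via Wendle)
Shortest route: Yarm–Orton–Wendle–Tarn = 18 km.

18 km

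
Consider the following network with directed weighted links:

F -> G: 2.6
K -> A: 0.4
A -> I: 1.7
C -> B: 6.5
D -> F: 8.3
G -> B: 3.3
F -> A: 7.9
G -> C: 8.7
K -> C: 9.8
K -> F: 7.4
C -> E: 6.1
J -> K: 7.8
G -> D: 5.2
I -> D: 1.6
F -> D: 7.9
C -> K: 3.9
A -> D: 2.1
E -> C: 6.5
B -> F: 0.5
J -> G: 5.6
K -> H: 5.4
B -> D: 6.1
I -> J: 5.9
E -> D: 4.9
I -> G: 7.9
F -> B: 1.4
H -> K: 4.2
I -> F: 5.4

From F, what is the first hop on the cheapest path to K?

Candidate routes:
F - A - I - J - K: 7.9+1.7+5.9+7.8 = 23.3
F - A - I - G - C - K: 7.9+1.7+7.9+8.7+3.9 = 30.1
F - G - C - K: 2.6+8.7+3.9 = 15.2
F - A - I - J - G - C - K: 7.9+1.7+5.9+5.6+8.7+3.9 = 33.7
Cheapest is F - G - C - K at 15.2.
So from F the first move is to G.

G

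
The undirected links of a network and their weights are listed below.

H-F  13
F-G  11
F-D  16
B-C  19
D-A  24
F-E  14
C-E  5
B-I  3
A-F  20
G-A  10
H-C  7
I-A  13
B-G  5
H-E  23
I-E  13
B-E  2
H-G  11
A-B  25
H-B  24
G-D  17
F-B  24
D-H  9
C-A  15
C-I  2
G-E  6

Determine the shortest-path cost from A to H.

21

Settle nodes by increasing distance from A:
A: 0
G: 10  (via A)
I: 13  (via A)
B: 15  (via G)
C: 15  (via A)
E: 16  (via G)
F: 20  (via A)
H: 21  (via G)
Shortest route: A–G–H = 21.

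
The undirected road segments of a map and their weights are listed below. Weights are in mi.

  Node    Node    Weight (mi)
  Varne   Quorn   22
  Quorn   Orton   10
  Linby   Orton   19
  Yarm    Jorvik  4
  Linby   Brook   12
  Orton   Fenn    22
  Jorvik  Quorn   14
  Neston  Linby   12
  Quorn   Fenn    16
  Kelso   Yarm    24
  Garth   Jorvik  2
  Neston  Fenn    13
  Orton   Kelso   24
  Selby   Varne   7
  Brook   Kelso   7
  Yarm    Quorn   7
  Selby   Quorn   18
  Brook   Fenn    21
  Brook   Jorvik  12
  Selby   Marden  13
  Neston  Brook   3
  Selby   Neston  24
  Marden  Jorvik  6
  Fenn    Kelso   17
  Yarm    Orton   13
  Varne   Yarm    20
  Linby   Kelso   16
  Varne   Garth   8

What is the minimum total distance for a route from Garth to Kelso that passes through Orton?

43 mi

Best Garth to Orton: Garth–Jorvik–Yarm–Orton costing 19
Best Orton to Kelso: Orton–Kelso costing 24
Total via Orton: 19 + 24 = 43 mi.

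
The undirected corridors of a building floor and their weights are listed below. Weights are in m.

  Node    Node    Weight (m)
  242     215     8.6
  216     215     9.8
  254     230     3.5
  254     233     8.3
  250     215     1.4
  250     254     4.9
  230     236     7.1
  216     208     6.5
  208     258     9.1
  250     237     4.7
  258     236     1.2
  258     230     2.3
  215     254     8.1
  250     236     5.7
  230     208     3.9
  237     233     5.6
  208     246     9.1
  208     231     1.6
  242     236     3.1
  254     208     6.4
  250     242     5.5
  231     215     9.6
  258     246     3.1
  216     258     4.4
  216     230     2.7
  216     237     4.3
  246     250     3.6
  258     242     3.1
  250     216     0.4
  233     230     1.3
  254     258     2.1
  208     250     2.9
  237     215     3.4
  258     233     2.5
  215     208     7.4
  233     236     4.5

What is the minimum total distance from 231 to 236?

9 m

Enumerating some paths:
231–208–250–236: 1.6+2.9+5.7 = 10.2
231–208–230–258–236: 1.6+3.9+2.3+1.2 = 9
231–208–230–233–258–236: 1.6+3.9+1.3+2.5+1.2 = 10.5
231–208–250–216–258–236: 1.6+2.9+0.4+4.4+1.2 = 10.5
Cheapest is 231–208–230–258–236 at 9 m.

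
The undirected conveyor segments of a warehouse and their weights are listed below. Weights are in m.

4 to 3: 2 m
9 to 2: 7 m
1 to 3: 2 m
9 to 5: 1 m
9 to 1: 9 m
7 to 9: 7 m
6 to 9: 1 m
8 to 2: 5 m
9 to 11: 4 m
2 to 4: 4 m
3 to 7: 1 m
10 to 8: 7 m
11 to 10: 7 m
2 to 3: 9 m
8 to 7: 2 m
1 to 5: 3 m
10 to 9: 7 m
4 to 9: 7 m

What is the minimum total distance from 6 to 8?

10 m

Compare a few routes:
6–9–2–8: 1+7+5 = 13
6–9–7–8: 1+7+2 = 10
The minimum is 10 m via 6–9–7–8.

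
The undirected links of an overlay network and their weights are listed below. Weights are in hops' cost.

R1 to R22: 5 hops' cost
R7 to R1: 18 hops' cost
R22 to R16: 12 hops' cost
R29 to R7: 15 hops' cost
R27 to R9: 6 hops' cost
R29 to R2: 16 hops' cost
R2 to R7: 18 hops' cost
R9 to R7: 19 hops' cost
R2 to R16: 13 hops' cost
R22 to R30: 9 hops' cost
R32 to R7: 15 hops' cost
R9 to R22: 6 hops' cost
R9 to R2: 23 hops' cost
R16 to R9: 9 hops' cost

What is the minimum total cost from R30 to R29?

Shortest distances from R30:
R30: 0
R22: 9  (via R30)
R1: 14  (via R22)
R9: 15  (via R22)
R16: 21  (via R22)
R27: 21  (via R9)
R7: 32  (via R1)
R2: 34  (via R16)
R32: 47  (via R7)
R29: 47  (via R7)
Shortest route: R30 → R22 → R1 → R7 → R29 = 47 hops' cost.

47 hops' cost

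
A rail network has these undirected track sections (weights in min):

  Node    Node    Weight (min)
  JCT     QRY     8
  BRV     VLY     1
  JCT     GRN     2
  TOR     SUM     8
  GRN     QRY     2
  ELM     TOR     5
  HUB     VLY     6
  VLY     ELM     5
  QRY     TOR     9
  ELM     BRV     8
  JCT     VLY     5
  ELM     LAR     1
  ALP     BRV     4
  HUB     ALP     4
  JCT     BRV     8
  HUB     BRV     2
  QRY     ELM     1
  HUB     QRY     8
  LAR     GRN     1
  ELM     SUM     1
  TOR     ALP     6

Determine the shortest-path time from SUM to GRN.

3 min

Candidate routes:
SUM → ELM → LAR → GRN: 1+1+1 = 3
SUM → ELM → QRY → GRN: 1+1+2 = 4
Cheapest is SUM → ELM → LAR → GRN at 3 min.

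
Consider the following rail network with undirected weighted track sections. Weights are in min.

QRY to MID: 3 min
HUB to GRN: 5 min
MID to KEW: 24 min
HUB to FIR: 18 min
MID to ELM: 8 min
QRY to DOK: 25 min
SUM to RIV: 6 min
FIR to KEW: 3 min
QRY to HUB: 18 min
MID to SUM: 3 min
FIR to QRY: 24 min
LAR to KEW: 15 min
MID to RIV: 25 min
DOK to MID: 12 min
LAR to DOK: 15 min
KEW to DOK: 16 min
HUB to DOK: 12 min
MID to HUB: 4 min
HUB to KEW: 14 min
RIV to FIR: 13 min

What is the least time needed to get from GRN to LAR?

Shortest distances from GRN:
GRN: 0
HUB: 5  (via GRN)
MID: 9  (via HUB)
QRY: 12  (via MID)
SUM: 12  (via MID)
DOK: 17  (via HUB)
ELM: 17  (via MID)
RIV: 18  (via SUM)
KEW: 19  (via HUB)
FIR: 22  (via KEW)
LAR: 32  (via DOK)
Shortest route: GRN–HUB–DOK–LAR = 32 min.

32 min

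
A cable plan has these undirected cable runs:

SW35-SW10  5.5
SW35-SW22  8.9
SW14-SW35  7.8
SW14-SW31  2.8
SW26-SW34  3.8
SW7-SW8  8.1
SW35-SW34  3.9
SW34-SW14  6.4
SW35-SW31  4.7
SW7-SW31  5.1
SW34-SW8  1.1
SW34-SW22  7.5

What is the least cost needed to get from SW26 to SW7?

13

Candidate routes:
SW26–SW34–SW35–SW31–SW7: 3.8+3.9+4.7+5.1 = 17.5
SW26–SW34–SW8–SW7: 3.8+1.1+8.1 = 13
Cheapest is SW26–SW34–SW8–SW7 at 13.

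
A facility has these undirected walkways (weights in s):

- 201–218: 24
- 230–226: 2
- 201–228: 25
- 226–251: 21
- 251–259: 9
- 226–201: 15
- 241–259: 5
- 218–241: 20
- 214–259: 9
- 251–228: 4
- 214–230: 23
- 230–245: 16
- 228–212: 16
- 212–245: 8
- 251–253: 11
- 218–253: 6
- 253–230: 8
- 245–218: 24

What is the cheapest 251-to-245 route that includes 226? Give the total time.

39 s

Shortest 251→226: 251 → 226 = 21
Shortest 226→245: 226 → 230 → 245 = 18
Total via 226: 21 + 18 = 39 s.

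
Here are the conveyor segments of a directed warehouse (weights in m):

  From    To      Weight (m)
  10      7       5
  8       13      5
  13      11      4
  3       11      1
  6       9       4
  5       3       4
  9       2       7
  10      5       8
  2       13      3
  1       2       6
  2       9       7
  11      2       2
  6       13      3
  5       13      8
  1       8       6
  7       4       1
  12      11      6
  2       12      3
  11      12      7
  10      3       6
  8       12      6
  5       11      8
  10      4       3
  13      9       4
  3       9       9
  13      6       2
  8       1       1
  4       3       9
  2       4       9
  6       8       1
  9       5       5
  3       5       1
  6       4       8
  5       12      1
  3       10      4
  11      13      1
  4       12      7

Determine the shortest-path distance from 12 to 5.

16 m

Shortest distances from 12:
12: 0
11: 6  (via 12)
13: 7  (via 11)
2: 8  (via 11)
6: 9  (via 13)
8: 10  (via 6)
1: 11  (via 8)
9: 11  (via 13)
5: 16  (via 9)
Shortest route: 12 → 11 → 13 → 9 → 5 = 16 m.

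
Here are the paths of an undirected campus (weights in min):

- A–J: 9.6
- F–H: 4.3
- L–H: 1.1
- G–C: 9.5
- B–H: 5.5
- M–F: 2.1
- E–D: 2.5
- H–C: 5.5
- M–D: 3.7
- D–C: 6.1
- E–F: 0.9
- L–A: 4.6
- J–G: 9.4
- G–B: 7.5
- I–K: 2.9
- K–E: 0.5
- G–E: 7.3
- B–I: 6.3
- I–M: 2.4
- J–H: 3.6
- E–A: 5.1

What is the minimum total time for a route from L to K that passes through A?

10.2 min

Best L to A: L–A costing 4.6
Shortest A→K: A–E–K = 5.6
Total via A: 4.6 + 5.6 = 10.2 min.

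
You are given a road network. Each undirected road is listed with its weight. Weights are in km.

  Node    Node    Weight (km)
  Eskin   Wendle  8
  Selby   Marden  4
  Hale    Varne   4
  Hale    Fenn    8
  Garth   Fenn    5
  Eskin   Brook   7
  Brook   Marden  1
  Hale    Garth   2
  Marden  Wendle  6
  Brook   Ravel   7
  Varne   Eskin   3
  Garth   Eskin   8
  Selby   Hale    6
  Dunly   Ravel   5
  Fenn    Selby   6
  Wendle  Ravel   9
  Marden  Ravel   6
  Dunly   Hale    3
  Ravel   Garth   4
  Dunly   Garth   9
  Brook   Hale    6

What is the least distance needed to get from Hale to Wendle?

Compare a few routes:
Hale–Garth–Ravel–Wendle: 2+4+9 = 15
Hale–Brook–Marden–Wendle: 6+1+6 = 13
The minimum is 13 km via Hale–Brook–Marden–Wendle.

13 km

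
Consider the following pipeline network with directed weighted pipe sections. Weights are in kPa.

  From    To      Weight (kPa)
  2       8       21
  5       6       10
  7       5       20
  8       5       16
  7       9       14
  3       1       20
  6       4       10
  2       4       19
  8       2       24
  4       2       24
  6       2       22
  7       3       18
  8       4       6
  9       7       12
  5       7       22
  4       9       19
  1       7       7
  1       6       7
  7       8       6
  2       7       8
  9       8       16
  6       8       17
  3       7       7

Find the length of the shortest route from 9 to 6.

42 kPa

Settle nodes by increasing distance from 9:
9: 0
7: 12  (via 9)
8: 16  (via 9)
4: 22  (via 8)
3: 30  (via 7)
5: 32  (via 7)
2: 40  (via 8)
6: 42  (via 5)
Shortest route: 9–7–5–6 = 42 kPa.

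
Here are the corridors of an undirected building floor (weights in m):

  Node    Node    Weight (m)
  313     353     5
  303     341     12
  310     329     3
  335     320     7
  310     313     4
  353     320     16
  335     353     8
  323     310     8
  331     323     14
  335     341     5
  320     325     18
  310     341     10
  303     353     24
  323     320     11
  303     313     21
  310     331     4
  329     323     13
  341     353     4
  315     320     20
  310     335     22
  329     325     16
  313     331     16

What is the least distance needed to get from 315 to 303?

44 m

Shortest distances from 315:
315: 0
320: 20  (via 315)
335: 27  (via 320)
323: 31  (via 320)
341: 32  (via 335)
353: 35  (via 335)
325: 38  (via 320)
310: 39  (via 323)
313: 40  (via 353)
329: 42  (via 310)
331: 43  (via 310)
303: 44  (via 341)
Shortest route: 315 → 320 → 335 → 341 → 303 = 44 m.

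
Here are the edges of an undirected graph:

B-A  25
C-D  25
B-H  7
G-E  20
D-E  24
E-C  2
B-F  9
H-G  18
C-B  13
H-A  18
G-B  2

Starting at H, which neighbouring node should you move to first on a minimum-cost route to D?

Compare a few routes:
H → B → C → E → D: 7+13+2+24 = 46
H → B → C → D: 7+13+25 = 45
The minimum is 45 via H → B → C → D.
So from H the first move is to B.

B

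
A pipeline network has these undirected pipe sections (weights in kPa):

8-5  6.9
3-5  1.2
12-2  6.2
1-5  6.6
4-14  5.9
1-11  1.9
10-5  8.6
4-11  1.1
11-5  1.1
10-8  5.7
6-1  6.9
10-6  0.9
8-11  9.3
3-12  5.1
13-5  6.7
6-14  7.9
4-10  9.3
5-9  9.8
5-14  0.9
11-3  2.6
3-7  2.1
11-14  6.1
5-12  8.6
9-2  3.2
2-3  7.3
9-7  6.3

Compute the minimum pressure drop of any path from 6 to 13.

Shortest distances from 6:
6: 0
10: 0.9  (via 6)
8: 6.6  (via 10)
1: 6.9  (via 6)
14: 7.9  (via 6)
5: 8.8  (via 14)
11: 8.8  (via 1)
4: 9.9  (via 11)
3: 10  (via 5)
7: 12.1  (via 3)
12: 15.1  (via 3)
13: 15.5  (via 5)
Shortest route: 6 → 14 → 5 → 13 = 15.5 kPa.

15.5 kPa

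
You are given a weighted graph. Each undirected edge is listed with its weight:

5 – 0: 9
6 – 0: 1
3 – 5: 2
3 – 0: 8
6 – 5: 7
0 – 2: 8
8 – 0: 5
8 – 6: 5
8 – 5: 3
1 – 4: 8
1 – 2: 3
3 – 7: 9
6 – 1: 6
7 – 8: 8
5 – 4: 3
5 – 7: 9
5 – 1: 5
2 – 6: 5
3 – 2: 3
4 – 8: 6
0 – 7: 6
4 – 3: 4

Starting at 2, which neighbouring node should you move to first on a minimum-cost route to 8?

Compare a few routes:
2 - 6 - 8: 5+5 = 10
2 - 6 - 0 - 8: 5+1+5 = 11
2 - 1 - 5 - 8: 3+5+3 = 11
2 - 3 - 5 - 8: 3+2+3 = 8
The minimum is 8 via 2 - 3 - 5 - 8.
So from 2 the first move is to 3.

3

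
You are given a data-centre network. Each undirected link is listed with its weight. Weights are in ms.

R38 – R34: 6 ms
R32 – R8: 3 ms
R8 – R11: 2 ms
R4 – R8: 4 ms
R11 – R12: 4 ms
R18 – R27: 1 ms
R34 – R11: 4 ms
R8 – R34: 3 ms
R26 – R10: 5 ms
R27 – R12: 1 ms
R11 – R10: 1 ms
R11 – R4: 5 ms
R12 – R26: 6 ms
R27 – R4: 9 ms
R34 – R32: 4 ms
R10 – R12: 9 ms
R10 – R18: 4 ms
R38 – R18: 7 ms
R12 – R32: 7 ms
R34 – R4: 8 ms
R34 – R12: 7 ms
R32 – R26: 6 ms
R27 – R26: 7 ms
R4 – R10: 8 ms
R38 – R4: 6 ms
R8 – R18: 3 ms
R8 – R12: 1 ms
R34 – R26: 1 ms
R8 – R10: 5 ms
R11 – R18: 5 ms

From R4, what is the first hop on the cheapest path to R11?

R11

Compare a few routes:
R4 → R8 → R11: 4+2 = 6
R4 → R8 → R12 → R11: 4+1+4 = 9
R4 → R11: 5 = 5
The minimum is 5 ms via R4 → R11.
So from R4 the first move is to R11.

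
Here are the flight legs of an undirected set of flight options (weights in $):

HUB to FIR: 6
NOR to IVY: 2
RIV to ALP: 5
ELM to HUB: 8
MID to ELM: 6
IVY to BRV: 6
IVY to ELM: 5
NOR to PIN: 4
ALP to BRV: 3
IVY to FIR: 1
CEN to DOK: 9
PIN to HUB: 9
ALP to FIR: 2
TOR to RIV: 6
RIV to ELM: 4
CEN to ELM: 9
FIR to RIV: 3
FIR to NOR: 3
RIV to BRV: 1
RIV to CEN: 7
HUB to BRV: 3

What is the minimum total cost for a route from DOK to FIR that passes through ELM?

$24

Best DOK to ELM: DOK → CEN → ELM costing 18
Best ELM to FIR: ELM → IVY → FIR costing 6
Total via ELM: 18 + 6 = $24.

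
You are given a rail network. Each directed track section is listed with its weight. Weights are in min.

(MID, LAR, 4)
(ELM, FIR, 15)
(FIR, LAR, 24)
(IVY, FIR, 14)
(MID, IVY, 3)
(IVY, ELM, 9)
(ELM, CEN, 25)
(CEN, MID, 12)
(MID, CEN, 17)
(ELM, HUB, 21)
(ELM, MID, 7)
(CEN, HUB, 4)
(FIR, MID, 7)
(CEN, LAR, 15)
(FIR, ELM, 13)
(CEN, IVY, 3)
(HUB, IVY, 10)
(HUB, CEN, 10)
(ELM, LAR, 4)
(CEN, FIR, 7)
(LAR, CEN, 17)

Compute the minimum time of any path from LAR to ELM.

Compare a few routes:
LAR → CEN → IVY → ELM: 17+3+9 = 29
LAR → CEN → FIR → ELM: 17+7+13 = 37
The minimum is 29 min via LAR → CEN → IVY → ELM.

29 min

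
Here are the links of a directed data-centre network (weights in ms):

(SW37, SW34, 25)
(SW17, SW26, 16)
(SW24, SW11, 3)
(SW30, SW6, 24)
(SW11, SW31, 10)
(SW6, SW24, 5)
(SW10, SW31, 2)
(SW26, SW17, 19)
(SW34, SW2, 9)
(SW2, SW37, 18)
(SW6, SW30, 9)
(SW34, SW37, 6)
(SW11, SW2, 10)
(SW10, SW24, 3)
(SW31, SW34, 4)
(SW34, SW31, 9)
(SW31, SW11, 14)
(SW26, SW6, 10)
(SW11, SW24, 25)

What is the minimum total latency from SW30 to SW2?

Candidate routes:
SW30–SW6–SW24–SW11–SW2: 24+5+3+10 = 42
SW30–SW6–SW24–SW11–SW31–SW34–SW2: 24+5+3+10+4+9 = 55
The minimum is 42 ms via SW30–SW6–SW24–SW11–SW2.

42 ms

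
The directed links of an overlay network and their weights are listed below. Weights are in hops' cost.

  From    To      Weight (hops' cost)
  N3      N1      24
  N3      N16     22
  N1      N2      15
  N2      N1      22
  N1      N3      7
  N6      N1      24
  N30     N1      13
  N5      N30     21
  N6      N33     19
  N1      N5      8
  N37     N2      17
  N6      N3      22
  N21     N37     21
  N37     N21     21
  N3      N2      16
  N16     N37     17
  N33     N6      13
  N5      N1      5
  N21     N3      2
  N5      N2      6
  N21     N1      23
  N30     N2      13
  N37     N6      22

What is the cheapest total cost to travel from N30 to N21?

80 hops' cost

Settle nodes by increasing distance from N30:
N30: 0
N1: 13  (via N30)
N2: 13  (via N30)
N3: 20  (via N1)
N5: 21  (via N1)
N16: 42  (via N3)
N37: 59  (via N16)
N21: 80  (via N37)
Shortest route: N30–N1–N3–N16–N37–N21 = 80 hops' cost.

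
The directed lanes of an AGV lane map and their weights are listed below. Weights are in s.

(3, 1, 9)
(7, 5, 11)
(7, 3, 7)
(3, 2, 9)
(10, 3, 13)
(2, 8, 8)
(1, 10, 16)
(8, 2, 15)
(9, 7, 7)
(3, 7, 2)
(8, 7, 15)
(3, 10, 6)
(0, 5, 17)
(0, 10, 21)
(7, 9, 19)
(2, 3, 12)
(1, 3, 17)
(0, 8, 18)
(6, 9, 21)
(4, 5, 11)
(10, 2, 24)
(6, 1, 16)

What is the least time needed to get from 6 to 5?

Running Dijkstra from 6:
6: 0
1: 16  (via 6)
9: 21  (via 6)
7: 28  (via 9)
10: 32  (via 1)
3: 33  (via 1)
5: 39  (via 7)
Shortest route: 6 → 9 → 7 → 5 = 39 s.

39 s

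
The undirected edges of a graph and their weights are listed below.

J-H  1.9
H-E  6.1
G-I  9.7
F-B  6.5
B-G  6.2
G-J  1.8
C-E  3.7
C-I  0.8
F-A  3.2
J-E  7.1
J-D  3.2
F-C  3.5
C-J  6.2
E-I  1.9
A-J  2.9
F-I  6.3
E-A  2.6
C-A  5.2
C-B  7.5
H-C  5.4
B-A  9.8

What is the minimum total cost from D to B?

11.2

Running Dijkstra from D:
D: 0
J: 3.2  (via D)
G: 5  (via J)
H: 5.1  (via J)
A: 6.1  (via J)
E: 8.7  (via A)
F: 9.3  (via A)
C: 9.4  (via J)
I: 10.2  (via C)
B: 11.2  (via G)
Shortest route: D–J–G–B = 11.2.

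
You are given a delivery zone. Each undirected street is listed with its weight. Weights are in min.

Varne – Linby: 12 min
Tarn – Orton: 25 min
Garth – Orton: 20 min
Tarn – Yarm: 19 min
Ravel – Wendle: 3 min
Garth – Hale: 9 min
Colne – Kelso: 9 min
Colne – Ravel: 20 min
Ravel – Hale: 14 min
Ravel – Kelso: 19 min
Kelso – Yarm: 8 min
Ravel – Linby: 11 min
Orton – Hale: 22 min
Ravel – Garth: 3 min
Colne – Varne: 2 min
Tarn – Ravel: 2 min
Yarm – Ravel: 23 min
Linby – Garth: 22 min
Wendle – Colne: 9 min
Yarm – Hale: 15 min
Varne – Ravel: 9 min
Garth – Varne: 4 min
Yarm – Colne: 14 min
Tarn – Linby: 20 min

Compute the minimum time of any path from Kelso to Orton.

35 min

Candidate routes:
Kelso → Colne → Varne → Garth → Orton: 9+2+4+20 = 35
Kelso → Ravel → Garth → Orton: 19+3+20 = 42
Cheapest is Kelso → Colne → Varne → Garth → Orton at 35 min.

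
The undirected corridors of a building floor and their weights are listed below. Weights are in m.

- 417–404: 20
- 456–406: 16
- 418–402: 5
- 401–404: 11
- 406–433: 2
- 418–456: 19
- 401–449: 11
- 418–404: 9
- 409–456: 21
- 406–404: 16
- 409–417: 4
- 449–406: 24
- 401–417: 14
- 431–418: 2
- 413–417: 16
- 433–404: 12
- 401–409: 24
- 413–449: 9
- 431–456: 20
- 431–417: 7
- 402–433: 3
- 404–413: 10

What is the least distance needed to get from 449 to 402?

29 m

Compare a few routes:
449–406–433–402: 24+2+3 = 29
449–413–404–418–402: 9+10+9+5 = 33
The minimum is 29 m via 449–406–433–402.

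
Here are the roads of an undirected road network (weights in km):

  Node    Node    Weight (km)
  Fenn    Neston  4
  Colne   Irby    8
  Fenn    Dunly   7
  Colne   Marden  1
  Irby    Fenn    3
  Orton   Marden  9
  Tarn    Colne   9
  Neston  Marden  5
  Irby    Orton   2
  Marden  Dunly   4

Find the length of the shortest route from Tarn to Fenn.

19 km

Running Dijkstra from Tarn:
Tarn: 0
Colne: 9  (via Tarn)
Marden: 10  (via Colne)
Dunly: 14  (via Marden)
Neston: 15  (via Marden)
Irby: 17  (via Colne)
Orton: 19  (via Marden)
Fenn: 19  (via Neston)
Shortest route: Tarn → Colne → Marden → Neston → Fenn = 19 km.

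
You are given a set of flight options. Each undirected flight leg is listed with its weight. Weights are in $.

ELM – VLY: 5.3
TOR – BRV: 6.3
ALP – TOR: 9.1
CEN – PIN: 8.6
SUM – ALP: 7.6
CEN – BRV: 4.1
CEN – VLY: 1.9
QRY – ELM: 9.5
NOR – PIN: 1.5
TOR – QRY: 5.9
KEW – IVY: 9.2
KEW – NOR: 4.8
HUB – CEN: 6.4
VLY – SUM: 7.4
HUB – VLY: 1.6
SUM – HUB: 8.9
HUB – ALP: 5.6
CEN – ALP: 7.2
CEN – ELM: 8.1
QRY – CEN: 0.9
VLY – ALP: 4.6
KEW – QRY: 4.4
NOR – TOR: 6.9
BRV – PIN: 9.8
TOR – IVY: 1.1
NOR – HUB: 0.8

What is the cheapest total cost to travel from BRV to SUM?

Candidate routes:
BRV - CEN - ALP - SUM: 4.1+7.2+7.6 = 18.9
BRV - CEN - VLY - SUM: 4.1+1.9+7.4 = 13.4
BRV - CEN - VLY - ALP - SUM: 4.1+1.9+4.6+7.6 = 18.2
BRV - CEN - VLY - HUB - SUM: 4.1+1.9+1.6+8.9 = 16.5
The minimum is $13.4 via BRV - CEN - VLY - SUM.

$13.4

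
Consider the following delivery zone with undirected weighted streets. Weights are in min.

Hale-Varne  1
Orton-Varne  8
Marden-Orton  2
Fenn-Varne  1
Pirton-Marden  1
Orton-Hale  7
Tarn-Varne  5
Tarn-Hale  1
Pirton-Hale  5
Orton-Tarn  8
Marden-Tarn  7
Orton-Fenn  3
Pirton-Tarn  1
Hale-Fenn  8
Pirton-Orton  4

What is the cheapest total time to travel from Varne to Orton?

4 min

Compare a few routes:
Varne–Hale–Tarn–Pirton–Marden–Orton: 1+1+1+1+2 = 6
Varne–Fenn–Orton: 1+3 = 4
The minimum is 4 min via Varne–Fenn–Orton.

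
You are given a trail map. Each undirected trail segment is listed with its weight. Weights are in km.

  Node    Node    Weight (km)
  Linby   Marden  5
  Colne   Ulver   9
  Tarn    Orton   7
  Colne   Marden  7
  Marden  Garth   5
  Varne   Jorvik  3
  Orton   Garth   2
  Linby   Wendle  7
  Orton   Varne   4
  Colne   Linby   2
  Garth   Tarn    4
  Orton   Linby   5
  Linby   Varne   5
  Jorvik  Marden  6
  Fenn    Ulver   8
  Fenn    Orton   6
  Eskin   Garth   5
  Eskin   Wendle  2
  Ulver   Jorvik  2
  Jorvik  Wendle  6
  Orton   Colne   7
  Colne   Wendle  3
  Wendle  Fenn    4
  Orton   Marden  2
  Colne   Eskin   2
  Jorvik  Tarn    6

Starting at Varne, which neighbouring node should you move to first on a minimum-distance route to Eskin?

Linby

Enumerating some paths:
Varne → Jorvik → Wendle → Eskin: 3+6+2 = 11
Varne → Linby → Colne → Eskin: 5+2+2 = 9
The minimum is 9 km via Varne → Linby → Colne → Eskin.
So from Varne the first move is to Linby.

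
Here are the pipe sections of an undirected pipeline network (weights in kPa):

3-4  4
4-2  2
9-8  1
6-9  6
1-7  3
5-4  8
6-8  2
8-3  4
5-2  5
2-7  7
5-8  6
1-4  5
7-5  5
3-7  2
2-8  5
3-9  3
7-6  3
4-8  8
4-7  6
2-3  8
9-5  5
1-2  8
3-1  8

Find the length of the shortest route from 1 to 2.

7 kPa

Settle nodes by increasing distance from 1:
1: 0
7: 3  (via 1)
3: 5  (via 7)
4: 5  (via 1)
6: 6  (via 7)
2: 7  (via 4)
Shortest route: 1–4–2 = 7 kPa.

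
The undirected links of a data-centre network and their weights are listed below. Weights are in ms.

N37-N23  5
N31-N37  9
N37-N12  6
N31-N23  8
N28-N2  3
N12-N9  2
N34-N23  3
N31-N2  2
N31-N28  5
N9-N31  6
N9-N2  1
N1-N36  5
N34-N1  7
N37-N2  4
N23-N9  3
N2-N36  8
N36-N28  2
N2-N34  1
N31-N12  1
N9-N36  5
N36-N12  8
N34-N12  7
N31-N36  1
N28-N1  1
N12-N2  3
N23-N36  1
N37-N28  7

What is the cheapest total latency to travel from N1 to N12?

5 ms

Compare a few routes:
N1 → N28 → N31 → N12: 1+5+1 = 7
N1 → N28 → N36 → N31 → N12: 1+2+1+1 = 5
N1 → N36 → N31 → N12: 5+1+1 = 7
Cheapest is N1 → N28 → N36 → N31 → N12 at 5 ms.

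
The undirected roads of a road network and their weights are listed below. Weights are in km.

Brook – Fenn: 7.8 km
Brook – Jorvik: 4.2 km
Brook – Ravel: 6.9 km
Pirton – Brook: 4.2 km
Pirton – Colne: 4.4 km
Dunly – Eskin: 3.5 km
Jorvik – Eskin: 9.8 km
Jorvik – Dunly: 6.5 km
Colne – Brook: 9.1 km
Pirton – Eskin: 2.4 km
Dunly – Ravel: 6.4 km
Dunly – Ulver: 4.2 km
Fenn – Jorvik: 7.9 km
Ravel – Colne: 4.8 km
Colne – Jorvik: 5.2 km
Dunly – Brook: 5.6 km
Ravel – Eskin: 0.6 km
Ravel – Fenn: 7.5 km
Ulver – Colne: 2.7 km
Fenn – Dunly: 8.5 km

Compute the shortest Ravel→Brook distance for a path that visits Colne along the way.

13.4 km

Best Ravel to Colne: Ravel → Colne costing 4.8
Shortest Colne→Brook: Colne → Pirton → Brook = 8.6
Total via Colne: 4.8 + 8.6 = 13.4 km.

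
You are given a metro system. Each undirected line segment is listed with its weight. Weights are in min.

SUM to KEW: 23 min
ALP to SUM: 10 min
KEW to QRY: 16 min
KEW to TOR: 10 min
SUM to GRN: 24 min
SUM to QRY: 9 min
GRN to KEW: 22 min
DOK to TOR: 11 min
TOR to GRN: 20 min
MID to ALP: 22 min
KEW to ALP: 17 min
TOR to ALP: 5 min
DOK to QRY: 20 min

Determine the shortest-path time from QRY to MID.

Compare a few routes:
QRY → SUM → ALP → MID: 9+10+22 = 41
QRY → KEW → TOR → ALP → MID: 16+10+5+22 = 53
The minimum is 41 min via QRY → SUM → ALP → MID.

41 min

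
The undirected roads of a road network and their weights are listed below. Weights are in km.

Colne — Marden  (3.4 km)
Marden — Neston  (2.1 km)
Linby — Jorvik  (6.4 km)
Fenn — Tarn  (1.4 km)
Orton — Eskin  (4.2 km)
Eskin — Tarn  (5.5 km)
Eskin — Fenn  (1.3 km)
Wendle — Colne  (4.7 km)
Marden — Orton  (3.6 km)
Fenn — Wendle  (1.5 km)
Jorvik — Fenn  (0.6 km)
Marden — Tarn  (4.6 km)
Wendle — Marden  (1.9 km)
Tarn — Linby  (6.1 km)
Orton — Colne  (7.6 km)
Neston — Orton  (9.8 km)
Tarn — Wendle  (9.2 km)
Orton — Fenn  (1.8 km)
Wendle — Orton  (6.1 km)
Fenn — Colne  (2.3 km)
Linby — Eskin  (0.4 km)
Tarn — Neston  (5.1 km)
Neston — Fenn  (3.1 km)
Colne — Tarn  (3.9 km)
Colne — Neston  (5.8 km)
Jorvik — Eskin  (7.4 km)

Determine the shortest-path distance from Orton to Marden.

3.6 km

Shortest distances from Orton:
Orton: 0
Fenn: 1.8  (via Orton)
Jorvik: 2.4  (via Fenn)
Eskin: 3.1  (via Fenn)
Tarn: 3.2  (via Fenn)
Wendle: 3.3  (via Fenn)
Linby: 3.5  (via Eskin)
Marden: 3.6  (via Orton)
Shortest route: Orton–Marden = 3.6 km.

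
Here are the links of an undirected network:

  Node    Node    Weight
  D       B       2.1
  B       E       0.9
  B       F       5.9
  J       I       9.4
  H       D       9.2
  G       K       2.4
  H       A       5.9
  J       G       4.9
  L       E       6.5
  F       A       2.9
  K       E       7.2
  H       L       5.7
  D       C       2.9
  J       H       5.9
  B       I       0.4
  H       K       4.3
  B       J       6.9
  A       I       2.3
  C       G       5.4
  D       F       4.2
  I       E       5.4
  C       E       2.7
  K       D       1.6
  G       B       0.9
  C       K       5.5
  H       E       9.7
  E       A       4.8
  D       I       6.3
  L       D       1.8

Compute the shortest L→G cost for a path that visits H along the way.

Best L to H: L → H costing 5.7
Best H to G: H → K → G costing 6.7
Total via H: 5.7 + 6.7 = 12.4.

12.4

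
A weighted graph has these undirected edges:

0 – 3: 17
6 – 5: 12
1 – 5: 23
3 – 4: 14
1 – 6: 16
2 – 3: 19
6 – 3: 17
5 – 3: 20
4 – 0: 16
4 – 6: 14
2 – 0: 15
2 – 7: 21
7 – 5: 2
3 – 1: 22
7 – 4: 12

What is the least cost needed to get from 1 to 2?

Running Dijkstra from 1:
1: 0
6: 16  (via 1)
3: 22  (via 1)
5: 23  (via 1)
7: 25  (via 5)
4: 30  (via 6)
0: 39  (via 3)
2: 41  (via 3)
Shortest route: 1 → 3 → 2 = 41.

41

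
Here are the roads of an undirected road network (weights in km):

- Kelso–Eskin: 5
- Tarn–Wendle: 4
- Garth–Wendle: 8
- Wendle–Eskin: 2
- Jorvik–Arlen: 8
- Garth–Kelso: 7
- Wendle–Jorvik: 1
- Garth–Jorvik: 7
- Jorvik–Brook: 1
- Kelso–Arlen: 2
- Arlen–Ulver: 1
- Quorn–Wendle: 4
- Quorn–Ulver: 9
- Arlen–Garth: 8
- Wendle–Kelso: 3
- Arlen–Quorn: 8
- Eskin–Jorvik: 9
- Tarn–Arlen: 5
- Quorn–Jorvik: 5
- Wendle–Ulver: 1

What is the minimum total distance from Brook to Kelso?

5 km

Compare a few routes:
Brook–Jorvik–Wendle–Ulver–Arlen–Kelso: 1+1+1+1+2 = 6
Brook–Jorvik–Wendle–Kelso: 1+1+3 = 5
Cheapest is Brook–Jorvik–Wendle–Kelso at 5 km.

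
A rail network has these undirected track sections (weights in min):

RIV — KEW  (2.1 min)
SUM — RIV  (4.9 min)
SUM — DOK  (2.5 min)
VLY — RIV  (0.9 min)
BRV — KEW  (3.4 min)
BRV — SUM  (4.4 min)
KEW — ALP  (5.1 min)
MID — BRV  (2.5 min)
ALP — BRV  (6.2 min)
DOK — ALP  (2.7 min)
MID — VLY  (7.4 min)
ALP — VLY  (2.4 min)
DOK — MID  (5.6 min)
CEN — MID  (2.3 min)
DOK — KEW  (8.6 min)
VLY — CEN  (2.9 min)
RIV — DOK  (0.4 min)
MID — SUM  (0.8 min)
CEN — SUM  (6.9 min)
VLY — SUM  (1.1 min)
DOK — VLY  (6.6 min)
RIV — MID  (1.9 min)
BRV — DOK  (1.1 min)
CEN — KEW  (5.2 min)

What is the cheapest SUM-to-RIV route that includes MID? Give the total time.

2.7 min

Best SUM to MID: SUM–MID costing 0.8
Best MID to RIV: MID–RIV costing 1.9
Total via MID: 0.8 + 1.9 = 2.7 min.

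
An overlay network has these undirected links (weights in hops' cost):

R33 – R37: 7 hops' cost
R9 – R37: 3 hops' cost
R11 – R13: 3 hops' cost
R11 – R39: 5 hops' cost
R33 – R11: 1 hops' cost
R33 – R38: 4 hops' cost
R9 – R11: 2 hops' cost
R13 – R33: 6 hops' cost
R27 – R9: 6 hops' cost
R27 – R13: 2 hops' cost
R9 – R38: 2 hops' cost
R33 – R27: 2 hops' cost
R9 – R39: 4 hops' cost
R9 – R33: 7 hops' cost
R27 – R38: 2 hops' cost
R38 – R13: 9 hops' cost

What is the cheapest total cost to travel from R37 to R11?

5 hops' cost

Running Dijkstra from R37:
R37: 0
R9: 3  (via R37)
R11: 5  (via R9)
Shortest route: R37 → R9 → R11 = 5 hops' cost.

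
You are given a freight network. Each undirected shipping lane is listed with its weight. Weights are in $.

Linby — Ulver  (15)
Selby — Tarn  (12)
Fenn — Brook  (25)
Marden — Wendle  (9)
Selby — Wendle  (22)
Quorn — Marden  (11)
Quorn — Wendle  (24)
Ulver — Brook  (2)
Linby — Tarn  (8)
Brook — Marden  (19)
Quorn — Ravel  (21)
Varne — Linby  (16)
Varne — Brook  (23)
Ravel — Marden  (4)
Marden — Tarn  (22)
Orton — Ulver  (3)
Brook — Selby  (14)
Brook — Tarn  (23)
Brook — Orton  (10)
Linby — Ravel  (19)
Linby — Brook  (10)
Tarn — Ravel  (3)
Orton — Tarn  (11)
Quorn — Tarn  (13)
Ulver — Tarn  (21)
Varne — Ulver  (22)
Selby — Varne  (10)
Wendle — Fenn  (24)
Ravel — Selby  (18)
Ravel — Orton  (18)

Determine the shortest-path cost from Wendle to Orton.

$27

Candidate routes:
Wendle–Marden–Ravel–Tarn–Orton: 9+4+3+11 = 27
Wendle–Marden–Ravel–Orton: 9+4+18 = 31
Wendle–Marden–Brook–Ulver–Orton: 9+19+2+3 = 33
Wendle–Marden–Brook–Orton: 9+19+10 = 38
The minimum is $27 via Wendle–Marden–Ravel–Tarn–Orton.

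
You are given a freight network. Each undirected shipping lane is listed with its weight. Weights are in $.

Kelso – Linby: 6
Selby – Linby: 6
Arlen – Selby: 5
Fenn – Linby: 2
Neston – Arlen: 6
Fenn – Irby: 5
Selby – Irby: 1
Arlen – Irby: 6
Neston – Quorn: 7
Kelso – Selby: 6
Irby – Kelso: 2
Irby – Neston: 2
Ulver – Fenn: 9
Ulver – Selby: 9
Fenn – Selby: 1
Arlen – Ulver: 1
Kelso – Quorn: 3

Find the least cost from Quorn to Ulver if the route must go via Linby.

$18

Best Quorn to Linby: Quorn → Kelso → Linby costing 9
Shortest Linby→Ulver: Linby → Fenn → Selby → Arlen → Ulver = 9
Total via Linby: 9 + 9 = $18.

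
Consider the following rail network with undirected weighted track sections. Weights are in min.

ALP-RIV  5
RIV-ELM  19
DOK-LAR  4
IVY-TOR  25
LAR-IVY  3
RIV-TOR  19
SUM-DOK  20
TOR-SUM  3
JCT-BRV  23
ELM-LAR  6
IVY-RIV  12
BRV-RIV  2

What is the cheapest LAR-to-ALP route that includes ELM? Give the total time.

30 min

Best LAR to ELM: LAR–ELM costing 6
Shortest ELM→ALP: ELM–RIV–ALP = 24
Total via ELM: 6 + 24 = 30 min.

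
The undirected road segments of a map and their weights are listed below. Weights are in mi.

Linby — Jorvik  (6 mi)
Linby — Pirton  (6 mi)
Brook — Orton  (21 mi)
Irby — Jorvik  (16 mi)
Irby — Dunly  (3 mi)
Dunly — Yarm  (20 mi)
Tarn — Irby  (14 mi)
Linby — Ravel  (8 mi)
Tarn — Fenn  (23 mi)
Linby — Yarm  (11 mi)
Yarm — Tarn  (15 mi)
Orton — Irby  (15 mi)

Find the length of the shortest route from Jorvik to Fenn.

Compare a few routes:
Jorvik–Linby–Yarm–Tarn–Fenn: 6+11+15+23 = 55
Jorvik–Irby–Tarn–Fenn: 16+14+23 = 53
The minimum is 53 mi via Jorvik–Irby–Tarn–Fenn.

53 mi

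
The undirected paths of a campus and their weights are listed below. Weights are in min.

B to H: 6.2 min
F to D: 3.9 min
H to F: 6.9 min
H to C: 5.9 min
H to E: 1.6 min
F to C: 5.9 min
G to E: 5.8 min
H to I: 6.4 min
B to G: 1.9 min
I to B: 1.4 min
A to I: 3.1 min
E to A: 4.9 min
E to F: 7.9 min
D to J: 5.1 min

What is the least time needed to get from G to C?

13.3 min

Running Dijkstra from G:
G: 0
B: 1.9  (via G)
I: 3.3  (via B)
E: 5.8  (via G)
A: 6.4  (via I)
H: 7.4  (via E)
C: 13.3  (via H)
Shortest route: G → E → H → C = 13.3 min.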